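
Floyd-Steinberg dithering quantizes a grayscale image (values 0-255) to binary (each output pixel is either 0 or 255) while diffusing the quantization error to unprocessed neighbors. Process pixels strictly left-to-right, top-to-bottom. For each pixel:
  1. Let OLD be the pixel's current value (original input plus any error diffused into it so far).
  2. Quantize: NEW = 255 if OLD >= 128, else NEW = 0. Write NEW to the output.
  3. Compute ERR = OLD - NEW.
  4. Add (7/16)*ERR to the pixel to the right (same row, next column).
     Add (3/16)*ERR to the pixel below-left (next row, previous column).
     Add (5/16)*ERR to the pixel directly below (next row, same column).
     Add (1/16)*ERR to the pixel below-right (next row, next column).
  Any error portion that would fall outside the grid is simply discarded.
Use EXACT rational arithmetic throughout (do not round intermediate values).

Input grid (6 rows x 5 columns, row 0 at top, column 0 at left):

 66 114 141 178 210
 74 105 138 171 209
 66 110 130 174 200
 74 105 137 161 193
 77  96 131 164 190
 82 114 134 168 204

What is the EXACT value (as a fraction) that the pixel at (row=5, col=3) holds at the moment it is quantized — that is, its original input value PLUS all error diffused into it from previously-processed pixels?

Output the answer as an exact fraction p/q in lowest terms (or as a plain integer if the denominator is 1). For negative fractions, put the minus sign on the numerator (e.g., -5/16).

(0,0): OLD=66 → NEW=0, ERR=66
(0,1): OLD=1143/8 → NEW=255, ERR=-897/8
(0,2): OLD=11769/128 → NEW=0, ERR=11769/128
(0,3): OLD=446927/2048 → NEW=255, ERR=-75313/2048
(0,4): OLD=6354089/32768 → NEW=255, ERR=-2001751/32768
(1,0): OLD=9421/128 → NEW=0, ERR=9421/128
(1,1): OLD=126491/1024 → NEW=0, ERR=126491/1024
(1,2): OLD=6778807/32768 → NEW=255, ERR=-1577033/32768
(1,3): OLD=17399147/131072 → NEW=255, ERR=-16024213/131072
(1,4): OLD=281280225/2097152 → NEW=255, ERR=-253493535/2097152
(2,0): OLD=1837657/16384 → NEW=0, ERR=1837657/16384
(2,1): OLD=101318115/524288 → NEW=255, ERR=-32375325/524288
(2,2): OLD=610201961/8388608 → NEW=0, ERR=610201961/8388608
(2,3): OLD=19051907371/134217728 → NEW=255, ERR=-15173613269/134217728
(2,4): OLD=225754711405/2147483648 → NEW=0, ERR=225754711405/2147483648
(3,0): OLD=817656137/8388608 → NEW=0, ERR=817656137/8388608
(3,1): OLD=9998957333/67108864 → NEW=255, ERR=-7113802987/67108864
(3,2): OLD=189619251831/2147483648 → NEW=0, ERR=189619251831/2147483648
(3,3): OLD=809854926847/4294967296 → NEW=255, ERR=-285361733633/4294967296
(3,4): OLD=13037318364059/68719476736 → NEW=255, ERR=-4486148203621/68719476736
(4,0): OLD=94042956967/1073741824 → NEW=0, ERR=94042956967/1073741824
(4,1): OLD=4255105529511/34359738368 → NEW=0, ERR=4255105529511/34359738368
(4,2): OLD=106482341735849/549755813888 → NEW=255, ERR=-33705390805591/549755813888
(4,3): OLD=964864982059687/8796093022208 → NEW=0, ERR=964864982059687/8796093022208
(4,4): OLD=30038621981132305/140737488355328 → NEW=255, ERR=-5849437549476335/140737488355328
(5,0): OLD=72892166442069/549755813888 → NEW=255, ERR=-67295566099371/549755813888
(5,1): OLD=409563952873663/4398046511104 → NEW=0, ERR=409563952873663/4398046511104
(5,2): OLD=25880189477131831/140737488355328 → NEW=255, ERR=-10007870053476809/140737488355328
(5,3): OLD=89814896048724665/562949953421312 → NEW=255, ERR=-53737342073709895/562949953421312
Target (5,3): original=168, with diffused error = 89814896048724665/562949953421312

Answer: 89814896048724665/562949953421312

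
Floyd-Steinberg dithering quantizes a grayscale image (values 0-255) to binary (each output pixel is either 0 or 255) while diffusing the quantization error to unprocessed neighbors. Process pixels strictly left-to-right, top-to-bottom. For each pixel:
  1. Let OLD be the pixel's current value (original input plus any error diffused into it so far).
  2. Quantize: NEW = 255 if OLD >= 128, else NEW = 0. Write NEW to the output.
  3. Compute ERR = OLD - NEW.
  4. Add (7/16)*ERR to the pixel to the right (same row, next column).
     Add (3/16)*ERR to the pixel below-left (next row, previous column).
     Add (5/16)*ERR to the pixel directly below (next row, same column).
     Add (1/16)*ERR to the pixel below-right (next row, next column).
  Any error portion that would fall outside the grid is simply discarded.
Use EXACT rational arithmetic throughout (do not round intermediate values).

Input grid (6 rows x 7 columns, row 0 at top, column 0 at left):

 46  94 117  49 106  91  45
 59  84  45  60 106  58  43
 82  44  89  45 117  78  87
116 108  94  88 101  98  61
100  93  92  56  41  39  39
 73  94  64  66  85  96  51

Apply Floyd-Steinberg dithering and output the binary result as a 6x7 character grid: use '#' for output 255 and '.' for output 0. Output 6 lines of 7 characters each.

Answer: ..#..#.
.#..#..
......#
#.#.#..
.#...#.
..#.#..

Derivation:
(0,0): OLD=46 → NEW=0, ERR=46
(0,1): OLD=913/8 → NEW=0, ERR=913/8
(0,2): OLD=21367/128 → NEW=255, ERR=-11273/128
(0,3): OLD=21441/2048 → NEW=0, ERR=21441/2048
(0,4): OLD=3623495/32768 → NEW=0, ERR=3623495/32768
(0,5): OLD=73074673/524288 → NEW=255, ERR=-60618767/524288
(0,6): OLD=-46844009/8388608 → NEW=0, ERR=-46844009/8388608
(1,0): OLD=12131/128 → NEW=0, ERR=12131/128
(1,1): OLD=151029/1024 → NEW=255, ERR=-110091/1024
(1,2): OLD=-670503/32768 → NEW=0, ERR=-670503/32768
(1,3): OLD=9115909/131072 → NEW=0, ERR=9115909/131072
(1,4): OLD=1257950095/8388608 → NEW=255, ERR=-881144945/8388608
(1,5): OLD=-1222902529/67108864 → NEW=0, ERR=-1222902529/67108864
(1,6): OLD=27977618193/1073741824 → NEW=0, ERR=27977618193/1073741824
(2,0): OLD=1498455/16384 → NEW=0, ERR=1498455/16384
(2,1): OLD=27526509/524288 → NEW=0, ERR=27526509/524288
(2,2): OLD=938655751/8388608 → NEW=0, ERR=938655751/8388608
(2,3): OLD=6356197647/67108864 → NEW=0, ERR=6356197647/67108864
(2,4): OLD=67937008479/536870912 → NEW=0, ERR=67937008479/536870912
(2,5): OLD=2164462014357/17179869184 → NEW=0, ERR=2164462014357/17179869184
(2,6): OLD=40990758412643/274877906944 → NEW=255, ERR=-29103107858077/274877906944
(3,0): OLD=1295410855/8388608 → NEW=255, ERR=-843684185/8388608
(3,1): OLD=7187511131/67108864 → NEW=0, ERR=7187511131/67108864
(3,2): OLD=105691262753/536870912 → NEW=255, ERR=-31210819807/536870912
(3,3): OLD=263892851207/2147483648 → NEW=0, ERR=263892851207/2147483648
(3,4): OLD=61531162266279/274877906944 → NEW=255, ERR=-8562704004441/274877906944
(3,5): OLD=245850507986341/2199023255552 → NEW=0, ERR=245850507986341/2199023255552
(3,6): OLD=2980127076837755/35184372088832 → NEW=0, ERR=2980127076837755/35184372088832
(4,0): OLD=95189348393/1073741824 → NEW=0, ERR=95189348393/1073741824
(4,1): OLD=2543797668821/17179869184 → NEW=255, ERR=-1837068973099/17179869184
(4,2): OLD=15608984736539/274877906944 → NEW=0, ERR=15608984736539/274877906944
(4,3): OLD=241388435397785/2199023255552 → NEW=0, ERR=241388435397785/2199023255552
(4,4): OLD=1898773973421979/17592186044416 → NEW=0, ERR=1898773973421979/17592186044416
(4,5): OLD=76050279568190971/562949953421312 → NEW=255, ERR=-67501958554243589/562949953421312
(4,6): OLD=180114957246717261/9007199254740992 → NEW=0, ERR=180114957246717261/9007199254740992
(5,0): OLD=22170028159055/274877906944 → NEW=0, ERR=22170028159055/274877906944
(5,1): OLD=246418239353733/2199023255552 → NEW=0, ERR=246418239353733/2199023255552
(5,2): OLD=2545053678129811/17592186044416 → NEW=255, ERR=-1940953763196269/17592186044416
(5,3): OLD=10670753239922623/140737488355328 → NEW=0, ERR=10670753239922623/140737488355328
(5,4): OLD=1227486426917436597/9007199254740992 → NEW=255, ERR=-1069349383041516363/9007199254740992
(5,5): OLD=1230986417892133541/72057594037927936 → NEW=0, ERR=1230986417892133541/72057594037927936
(5,6): OLD=65980249255119641611/1152921504606846976 → NEW=0, ERR=65980249255119641611/1152921504606846976
Row 0: ..#..#.
Row 1: .#..#..
Row 2: ......#
Row 3: #.#.#..
Row 4: .#...#.
Row 5: ..#.#..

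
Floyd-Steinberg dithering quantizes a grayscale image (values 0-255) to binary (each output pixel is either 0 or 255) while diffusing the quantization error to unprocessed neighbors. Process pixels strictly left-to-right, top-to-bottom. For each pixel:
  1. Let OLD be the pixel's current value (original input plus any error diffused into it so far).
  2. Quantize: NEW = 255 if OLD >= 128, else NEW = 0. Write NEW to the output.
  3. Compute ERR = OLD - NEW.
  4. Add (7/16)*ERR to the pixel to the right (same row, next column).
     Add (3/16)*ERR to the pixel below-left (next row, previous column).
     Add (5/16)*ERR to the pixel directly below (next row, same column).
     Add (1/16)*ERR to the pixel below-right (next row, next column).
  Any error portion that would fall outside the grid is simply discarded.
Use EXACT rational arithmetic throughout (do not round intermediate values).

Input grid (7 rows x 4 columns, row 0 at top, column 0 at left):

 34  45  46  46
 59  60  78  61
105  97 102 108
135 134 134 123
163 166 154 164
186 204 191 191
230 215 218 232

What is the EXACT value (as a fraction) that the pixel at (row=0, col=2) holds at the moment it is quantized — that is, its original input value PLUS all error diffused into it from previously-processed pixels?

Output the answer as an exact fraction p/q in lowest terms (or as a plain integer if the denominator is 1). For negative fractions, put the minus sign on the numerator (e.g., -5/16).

Answer: 9241/128

Derivation:
(0,0): OLD=34 → NEW=0, ERR=34
(0,1): OLD=479/8 → NEW=0, ERR=479/8
(0,2): OLD=9241/128 → NEW=0, ERR=9241/128
Target (0,2): original=46, with diffused error = 9241/128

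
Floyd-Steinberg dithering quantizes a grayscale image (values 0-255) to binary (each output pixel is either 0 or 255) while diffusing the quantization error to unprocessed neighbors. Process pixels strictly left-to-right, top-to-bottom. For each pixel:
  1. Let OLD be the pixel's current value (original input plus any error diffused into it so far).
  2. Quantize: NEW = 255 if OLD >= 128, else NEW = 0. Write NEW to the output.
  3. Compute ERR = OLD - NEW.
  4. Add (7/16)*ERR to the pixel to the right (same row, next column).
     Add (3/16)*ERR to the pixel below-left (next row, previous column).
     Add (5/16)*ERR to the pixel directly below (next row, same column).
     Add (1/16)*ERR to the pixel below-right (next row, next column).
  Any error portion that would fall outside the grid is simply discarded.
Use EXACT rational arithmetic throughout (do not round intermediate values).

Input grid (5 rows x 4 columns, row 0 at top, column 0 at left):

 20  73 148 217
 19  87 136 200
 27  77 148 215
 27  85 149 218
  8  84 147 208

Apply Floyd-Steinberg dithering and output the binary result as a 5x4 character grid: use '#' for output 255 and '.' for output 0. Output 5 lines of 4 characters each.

(0,0): OLD=20 → NEW=0, ERR=20
(0,1): OLD=327/4 → NEW=0, ERR=327/4
(0,2): OLD=11761/64 → NEW=255, ERR=-4559/64
(0,3): OLD=190295/1024 → NEW=255, ERR=-70825/1024
(1,0): OLD=2597/64 → NEW=0, ERR=2597/64
(1,1): OLD=60515/512 → NEW=0, ERR=60515/512
(1,2): OLD=2581951/16384 → NEW=255, ERR=-1595969/16384
(1,3): OLD=34423913/262144 → NEW=255, ERR=-32422807/262144
(2,0): OLD=506609/8192 → NEW=0, ERR=506609/8192
(2,1): OLD=32836939/262144 → NEW=0, ERR=32836939/262144
(2,2): OLD=82081663/524288 → NEW=255, ERR=-51611777/524288
(2,3): OLD=1066969203/8388608 → NEW=0, ERR=1066969203/8388608
(3,0): OLD=292814465/4194304 → NEW=0, ERR=292814465/4194304
(3,1): OLD=9401610975/67108864 → NEW=255, ERR=-7711149345/67108864
(3,2): OLD=106991466337/1073741824 → NEW=0, ERR=106991466337/1073741824
(3,3): OLD=5071311117095/17179869184 → NEW=255, ERR=690444475175/17179869184
(4,0): OLD=8881643757/1073741824 → NEW=0, ERR=8881643757/1073741824
(4,1): OLD=642161736103/8589934592 → NEW=0, ERR=642161736103/8589934592
(4,2): OLD=58053913126375/274877906944 → NEW=255, ERR=-12039953144345/274877906944
(4,3): OLD=913139375695489/4398046511104 → NEW=255, ERR=-208362484636031/4398046511104
Row 0: ..##
Row 1: ..##
Row 2: ..#.
Row 3: .#.#
Row 4: ..##

Answer: ..##
..##
..#.
.#.#
..##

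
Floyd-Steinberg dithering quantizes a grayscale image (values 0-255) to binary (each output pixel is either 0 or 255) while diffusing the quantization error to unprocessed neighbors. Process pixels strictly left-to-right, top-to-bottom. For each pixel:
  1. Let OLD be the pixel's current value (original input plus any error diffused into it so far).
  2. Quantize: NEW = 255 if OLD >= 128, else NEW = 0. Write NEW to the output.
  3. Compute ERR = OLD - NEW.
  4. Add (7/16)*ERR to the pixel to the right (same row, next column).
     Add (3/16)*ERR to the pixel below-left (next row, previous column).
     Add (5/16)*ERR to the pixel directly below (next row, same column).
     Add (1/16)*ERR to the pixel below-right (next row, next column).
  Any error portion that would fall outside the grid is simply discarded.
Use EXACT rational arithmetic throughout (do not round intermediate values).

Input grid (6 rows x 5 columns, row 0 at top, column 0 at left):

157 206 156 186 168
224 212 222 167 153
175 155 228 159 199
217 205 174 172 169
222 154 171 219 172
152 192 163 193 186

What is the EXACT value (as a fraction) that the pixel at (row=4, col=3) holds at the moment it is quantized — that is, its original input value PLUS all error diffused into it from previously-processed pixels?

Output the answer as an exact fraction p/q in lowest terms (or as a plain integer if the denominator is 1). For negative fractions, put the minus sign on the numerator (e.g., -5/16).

(0,0): OLD=157 → NEW=255, ERR=-98
(0,1): OLD=1305/8 → NEW=255, ERR=-735/8
(0,2): OLD=14823/128 → NEW=0, ERR=14823/128
(0,3): OLD=484689/2048 → NEW=255, ERR=-37551/2048
(0,4): OLD=5242167/32768 → NEW=255, ERR=-3113673/32768
(1,0): OLD=22547/128 → NEW=255, ERR=-10093/128
(1,1): OLD=168325/1024 → NEW=255, ERR=-92795/1024
(1,2): OLD=6860393/32768 → NEW=255, ERR=-1495447/32768
(1,3): OLD=17134389/131072 → NEW=255, ERR=-16288971/131072
(1,4): OLD=142164735/2097152 → NEW=0, ERR=142164735/2097152
(2,0): OLD=2185095/16384 → NEW=255, ERR=-1992825/16384
(2,1): OLD=31447741/524288 → NEW=0, ERR=31447741/524288
(2,2): OLD=1770122359/8388608 → NEW=255, ERR=-368972681/8388608
(2,3): OLD=14868481653/134217728 → NEW=0, ERR=14868481653/134217728
(2,4): OLD=560241426419/2147483648 → NEW=255, ERR=12633096179/2147483648
(3,0): OLD=1595819159/8388608 → NEW=255, ERR=-543275881/8388608
(3,1): OLD=12050138955/67108864 → NEW=255, ERR=-5062621365/67108864
(3,2): OLD=325923707817/2147483648 → NEW=255, ERR=-221684622423/2147483648
(3,3): OLD=686375432097/4294967296 → NEW=255, ERR=-408841228383/4294967296
(3,4): OLD=9353825344389/68719476736 → NEW=255, ERR=-8169641223291/68719476736
(4,0): OLD=201451785593/1073741824 → NEW=255, ERR=-72352379527/1073741824
(4,1): OLD=2664314484089/34359738368 → NEW=0, ERR=2664314484089/34359738368
(4,2): OLD=82519424149559/549755813888 → NEW=255, ERR=-57668308391881/549755813888
(4,3): OLD=1008185174255993/8796093022208 → NEW=0, ERR=1008185174255993/8796093022208
Target (4,3): original=219, with diffused error = 1008185174255993/8796093022208

Answer: 1008185174255993/8796093022208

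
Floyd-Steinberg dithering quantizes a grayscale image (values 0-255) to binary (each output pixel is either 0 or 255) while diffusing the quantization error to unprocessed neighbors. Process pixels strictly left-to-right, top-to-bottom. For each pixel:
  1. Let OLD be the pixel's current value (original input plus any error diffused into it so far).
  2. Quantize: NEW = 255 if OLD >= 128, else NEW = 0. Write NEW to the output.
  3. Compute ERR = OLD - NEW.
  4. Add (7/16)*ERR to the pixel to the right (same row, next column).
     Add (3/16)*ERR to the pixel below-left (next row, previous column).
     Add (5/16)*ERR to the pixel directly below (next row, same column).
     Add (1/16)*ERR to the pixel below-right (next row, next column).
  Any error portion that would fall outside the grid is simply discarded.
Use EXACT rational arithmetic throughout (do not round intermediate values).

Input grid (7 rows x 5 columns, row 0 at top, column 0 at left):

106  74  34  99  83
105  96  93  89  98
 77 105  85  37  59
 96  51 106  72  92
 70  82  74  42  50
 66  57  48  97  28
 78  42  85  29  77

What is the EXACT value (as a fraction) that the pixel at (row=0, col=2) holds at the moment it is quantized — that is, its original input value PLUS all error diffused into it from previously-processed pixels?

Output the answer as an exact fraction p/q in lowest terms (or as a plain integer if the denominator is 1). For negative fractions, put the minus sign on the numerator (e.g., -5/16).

Answer: 11093/128

Derivation:
(0,0): OLD=106 → NEW=0, ERR=106
(0,1): OLD=963/8 → NEW=0, ERR=963/8
(0,2): OLD=11093/128 → NEW=0, ERR=11093/128
Target (0,2): original=34, with diffused error = 11093/128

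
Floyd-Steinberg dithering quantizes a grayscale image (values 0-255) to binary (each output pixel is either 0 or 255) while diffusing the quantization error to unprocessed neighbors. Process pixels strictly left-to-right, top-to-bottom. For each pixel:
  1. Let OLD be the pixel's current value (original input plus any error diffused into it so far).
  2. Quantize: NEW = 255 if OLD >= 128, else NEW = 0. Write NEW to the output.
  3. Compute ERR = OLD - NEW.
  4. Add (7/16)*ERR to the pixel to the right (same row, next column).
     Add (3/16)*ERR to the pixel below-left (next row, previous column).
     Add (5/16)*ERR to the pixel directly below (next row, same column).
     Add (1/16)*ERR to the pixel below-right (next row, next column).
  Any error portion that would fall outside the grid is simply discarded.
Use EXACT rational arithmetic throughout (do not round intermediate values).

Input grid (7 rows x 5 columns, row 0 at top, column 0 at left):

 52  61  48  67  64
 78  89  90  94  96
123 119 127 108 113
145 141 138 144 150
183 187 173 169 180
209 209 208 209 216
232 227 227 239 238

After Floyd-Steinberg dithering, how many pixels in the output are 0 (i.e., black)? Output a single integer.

(0,0): OLD=52 → NEW=0, ERR=52
(0,1): OLD=335/4 → NEW=0, ERR=335/4
(0,2): OLD=5417/64 → NEW=0, ERR=5417/64
(0,3): OLD=106527/1024 → NEW=0, ERR=106527/1024
(0,4): OLD=1794265/16384 → NEW=0, ERR=1794265/16384
(1,0): OLD=7037/64 → NEW=0, ERR=7037/64
(1,1): OLD=93387/512 → NEW=255, ERR=-37173/512
(1,2): OLD=1792839/16384 → NEW=0, ERR=1792839/16384
(1,3): OLD=13120779/65536 → NEW=255, ERR=-3590901/65536
(1,4): OLD=118230017/1048576 → NEW=0, ERR=118230017/1048576
(2,0): OLD=1177577/8192 → NEW=255, ERR=-911383/8192
(2,1): OLD=19668083/262144 → NEW=0, ERR=19668083/262144
(2,2): OLD=751656921/4194304 → NEW=255, ERR=-317890599/4194304
(2,3): OLD=5751161787/67108864 → NEW=0, ERR=5751161787/67108864
(2,4): OLD=195747481437/1073741824 → NEW=255, ERR=-78056683683/1073741824
(3,0): OLD=521357049/4194304 → NEW=0, ERR=521357049/4194304
(3,1): OLD=6632497957/33554432 → NEW=255, ERR=-1923882203/33554432
(3,2): OLD=118099287559/1073741824 → NEW=0, ERR=118099287559/1073741824
(3,3): OLD=430642384247/2147483648 → NEW=255, ERR=-116965945993/2147483648
(3,4): OLD=3738669473603/34359738368 → NEW=0, ERR=3738669473603/34359738368
(4,0): OLD=113330012247/536870912 → NEW=255, ERR=-23572070313/536870912
(4,1): OLD=3062570667767/17179869184 → NEW=255, ERR=-1318295974153/17179869184
(4,2): OLD=43981538695193/274877906944 → NEW=255, ERR=-26112327575527/274877906944
(4,3): OLD=605586846893943/4398046511104 → NEW=255, ERR=-515915013437577/4398046511104
(4,4): OLD=11208171063628737/70368744177664 → NEW=255, ERR=-6735858701675583/70368744177664
(5,0): OLD=49723063378757/274877906944 → NEW=255, ERR=-20370802891963/274877906944
(5,1): OLD=290363269958959/2199023255552 → NEW=255, ERR=-270387660206801/2199023255552
(5,2): OLD=6877056530320839/70368744177664 → NEW=0, ERR=6877056530320839/70368744177664
(5,3): OLD=53821735800746617/281474976710656 → NEW=255, ERR=-17954383260470663/281474976710656
(5,4): OLD=679361101795215907/4503599627370496 → NEW=255, ERR=-469056803184260573/4503599627370496
(6,0): OLD=6536779228310101/35184372088832 → NEW=255, ERR=-2435235654342059/35184372088832
(6,1): OLD=193640198110018651/1125899906842624 → NEW=255, ERR=-93464278134850469/1125899906842624
(6,2): OLD=3631291955982594137/18014398509481984 → NEW=255, ERR=-962379663935311783/18014398509481984
(6,3): OLD=52536844442912320083/288230376151711744 → NEW=255, ERR=-20961901475774174637/288230376151711744
(6,4): OLD=782364496577613756421/4611686018427387904 → NEW=255, ERR=-393615438121370159099/4611686018427387904
Output grid:
  Row 0: .....  (5 black, running=5)
  Row 1: .#.#.  (3 black, running=8)
  Row 2: #.#.#  (2 black, running=10)
  Row 3: .#.#.  (3 black, running=13)
  Row 4: #####  (0 black, running=13)
  Row 5: ##.##  (1 black, running=14)
  Row 6: #####  (0 black, running=14)

Answer: 14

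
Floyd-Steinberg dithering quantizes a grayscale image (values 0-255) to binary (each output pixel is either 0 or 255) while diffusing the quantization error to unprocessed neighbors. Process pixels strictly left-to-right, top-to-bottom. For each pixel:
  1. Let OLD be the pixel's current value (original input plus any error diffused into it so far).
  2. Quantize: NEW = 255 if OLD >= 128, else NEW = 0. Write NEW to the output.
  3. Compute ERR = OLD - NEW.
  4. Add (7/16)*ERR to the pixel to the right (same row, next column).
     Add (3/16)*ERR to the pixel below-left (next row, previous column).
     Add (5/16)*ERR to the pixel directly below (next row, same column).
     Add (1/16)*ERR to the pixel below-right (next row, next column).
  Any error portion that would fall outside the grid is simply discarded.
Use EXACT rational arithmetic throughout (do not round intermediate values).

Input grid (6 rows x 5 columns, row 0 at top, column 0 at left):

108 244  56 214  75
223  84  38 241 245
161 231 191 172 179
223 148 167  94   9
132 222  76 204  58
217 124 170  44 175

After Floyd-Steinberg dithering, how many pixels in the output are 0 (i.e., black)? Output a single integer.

Answer: 12

Derivation:
(0,0): OLD=108 → NEW=0, ERR=108
(0,1): OLD=1165/4 → NEW=255, ERR=145/4
(0,2): OLD=4599/64 → NEW=0, ERR=4599/64
(0,3): OLD=251329/1024 → NEW=255, ERR=-9791/1024
(0,4): OLD=1160263/16384 → NEW=0, ERR=1160263/16384
(1,0): OLD=16867/64 → NEW=255, ERR=547/64
(1,1): OLD=61077/512 → NEW=0, ERR=61077/512
(1,2): OLD=1853337/16384 → NEW=0, ERR=1853337/16384
(1,3): OLD=20006229/65536 → NEW=255, ERR=3294549/65536
(1,4): OLD=302541599/1048576 → NEW=255, ERR=35154719/1048576
(2,0): OLD=1524023/8192 → NEW=255, ERR=-564937/8192
(2,1): OLD=68118509/262144 → NEW=255, ERR=1271789/262144
(2,2): OLD=1029087559/4194304 → NEW=255, ERR=-40459961/4194304
(2,3): OLD=13210071461/67108864 → NEW=255, ERR=-3902688859/67108864
(2,4): OLD=179504092739/1073741824 → NEW=255, ERR=-94300072381/1073741824
(3,0): OLD=848755239/4194304 → NEW=255, ERR=-220792281/4194304
(3,1): OLD=4038840699/33554432 → NEW=0, ERR=4038840699/33554432
(3,2): OLD=221239368921/1073741824 → NEW=255, ERR=-52564796199/1073741824
(3,3): OLD=80185131753/2147483648 → NEW=0, ERR=80185131753/2147483648
(3,4): OLD=-197353199715/34359738368 → NEW=0, ERR=-197353199715/34359738368
(4,0): OLD=74151791241/536870912 → NEW=255, ERR=-62750291319/536870912
(4,1): OLD=3367424179689/17179869184 → NEW=255, ERR=-1013442462231/17179869184
(4,2): OLD=13583769596167/274877906944 → NEW=0, ERR=13583769596167/274877906944
(4,3): OLD=1025413295140201/4398046511104 → NEW=255, ERR=-96088565191319/4398046511104
(4,4): OLD=3446680307977823/70368744177664 → NEW=0, ERR=3446680307977823/70368744177664
(5,0): OLD=46568131809115/274877906944 → NEW=255, ERR=-23525734461605/274877906944
(5,1): OLD=154112694400177/2199023255552 → NEW=0, ERR=154112694400177/2199023255552
(5,2): OLD=14659258833593625/70368744177664 → NEW=255, ERR=-3284770931710695/70368744177664
(5,3): OLD=8169150026086823/281474976710656 → NEW=0, ERR=8169150026086823/281474976710656
(5,4): OLD=908097922959756605/4503599627370496 → NEW=255, ERR=-240319982019719875/4503599627370496
Output grid:
  Row 0: .#.#.  (3 black, running=3)
  Row 1: #..##  (2 black, running=5)
  Row 2: #####  (0 black, running=5)
  Row 3: #.#..  (3 black, running=8)
  Row 4: ##.#.  (2 black, running=10)
  Row 5: #.#.#  (2 black, running=12)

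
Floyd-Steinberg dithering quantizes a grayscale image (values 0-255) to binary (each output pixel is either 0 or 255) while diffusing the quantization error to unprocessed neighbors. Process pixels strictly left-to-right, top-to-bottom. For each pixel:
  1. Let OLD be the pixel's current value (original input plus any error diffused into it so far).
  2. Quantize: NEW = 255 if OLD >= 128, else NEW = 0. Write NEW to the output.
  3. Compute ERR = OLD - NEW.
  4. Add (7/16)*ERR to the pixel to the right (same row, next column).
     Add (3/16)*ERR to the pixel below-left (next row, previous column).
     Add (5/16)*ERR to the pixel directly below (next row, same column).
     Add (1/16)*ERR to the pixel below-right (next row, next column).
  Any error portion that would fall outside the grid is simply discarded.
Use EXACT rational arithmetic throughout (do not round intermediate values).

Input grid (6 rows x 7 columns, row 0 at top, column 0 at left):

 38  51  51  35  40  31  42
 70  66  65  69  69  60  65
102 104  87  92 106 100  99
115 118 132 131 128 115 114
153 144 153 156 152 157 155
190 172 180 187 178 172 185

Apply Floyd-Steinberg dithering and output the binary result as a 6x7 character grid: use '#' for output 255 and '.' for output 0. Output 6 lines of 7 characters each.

Answer: .......
.#.#..#
.#..#..
.#.#.#.
#.##.##
##.##.#

Derivation:
(0,0): OLD=38 → NEW=0, ERR=38
(0,1): OLD=541/8 → NEW=0, ERR=541/8
(0,2): OLD=10315/128 → NEW=0, ERR=10315/128
(0,3): OLD=143885/2048 → NEW=0, ERR=143885/2048
(0,4): OLD=2317915/32768 → NEW=0, ERR=2317915/32768
(0,5): OLD=32478333/524288 → NEW=0, ERR=32478333/524288
(0,6): OLD=579669867/8388608 → NEW=0, ERR=579669867/8388608
(1,0): OLD=12103/128 → NEW=0, ERR=12103/128
(1,1): OLD=149489/1024 → NEW=255, ERR=-111631/1024
(1,2): OLD=1962437/32768 → NEW=0, ERR=1962437/32768
(1,3): OLD=17754529/131072 → NEW=255, ERR=-15668831/131072
(1,4): OLD=459789443/8388608 → NEW=0, ERR=459789443/8388608
(1,5): OLD=8101126131/67108864 → NEW=0, ERR=8101126131/67108864
(1,6): OLD=153845122781/1073741824 → NEW=255, ERR=-119959042339/1073741824
(2,0): OLD=1820395/16384 → NEW=0, ERR=1820395/16384
(2,1): OLD=71136201/524288 → NEW=255, ERR=-62557239/524288
(2,2): OLD=203722139/8388608 → NEW=0, ERR=203722139/8388608
(2,3): OLD=5320906115/67108864 → NEW=0, ERR=5320906115/67108864
(2,4): OLD=92867745395/536870912 → NEW=255, ERR=-44034337165/536870912
(2,5): OLD=1448572210257/17179869184 → NEW=0, ERR=1448572210257/17179869184
(2,6): OLD=29830083161671/274877906944 → NEW=0, ERR=29830083161671/274877906944
(3,0): OLD=1068281403/8388608 → NEW=0, ERR=1068281403/8388608
(3,1): OLD=9927145631/67108864 → NEW=255, ERR=-7185614689/67108864
(3,2): OLD=53769447629/536870912 → NEW=0, ERR=53769447629/536870912
(3,3): OLD=398859753739/2147483648 → NEW=255, ERR=-148748576501/2147483648
(3,4): OLD=25516826454587/274877906944 → NEW=0, ERR=25516826454587/274877906944
(3,5): OLD=433611789818081/2199023255552 → NEW=255, ERR=-127139140347679/2199023255552
(3,6): OLD=4499665005072831/35184372088832 → NEW=0, ERR=4499665005072831/35184372088832
(4,0): OLD=185456911125/1073741824 → NEW=255, ERR=-88347253995/1073741824
(4,1): OLD=1739977914769/17179869184 → NEW=0, ERR=1739977914769/17179869184
(4,2): OLD=57429793590047/274877906944 → NEW=255, ERR=-12664072680673/274877906944
(4,3): OLD=303164047278341/2199023255552 → NEW=255, ERR=-257586882887419/2199023255552
(4,4): OLD=2015926736046975/17592186044416 → NEW=0, ERR=2015926736046975/17592186044416
(4,5): OLD=123200134565394943/562949953421312 → NEW=255, ERR=-20352103557039617/562949953421312
(4,6): OLD=1581076740062397097/9007199254740992 → NEW=255, ERR=-715759069896555863/9007199254740992
(5,0): OLD=50378955744067/274877906944 → NEW=255, ERR=-19714910526653/274877906944
(5,1): OLD=348524372170049/2199023255552 → NEW=255, ERR=-212226557995711/2199023255552
(5,2): OLD=1895497343610519/17592186044416 → NEW=0, ERR=1895497343610519/17592186044416
(5,3): OLD=30419053145623699/140737488355328 → NEW=255, ERR=-5469006384984941/140737488355328
(5,4): OLD=1645699013641536113/9007199254740992 → NEW=255, ERR=-651136796317416847/9007199254740992
(5,5): OLD=8743281884714253153/72057594037927936 → NEW=0, ERR=8743281884714253153/72057594037927936
(5,6): OLD=243258019494103157135/1152921504606846976 → NEW=255, ERR=-50736964180642821745/1152921504606846976
Row 0: .......
Row 1: .#.#..#
Row 2: .#..#..
Row 3: .#.#.#.
Row 4: #.##.##
Row 5: ##.##.#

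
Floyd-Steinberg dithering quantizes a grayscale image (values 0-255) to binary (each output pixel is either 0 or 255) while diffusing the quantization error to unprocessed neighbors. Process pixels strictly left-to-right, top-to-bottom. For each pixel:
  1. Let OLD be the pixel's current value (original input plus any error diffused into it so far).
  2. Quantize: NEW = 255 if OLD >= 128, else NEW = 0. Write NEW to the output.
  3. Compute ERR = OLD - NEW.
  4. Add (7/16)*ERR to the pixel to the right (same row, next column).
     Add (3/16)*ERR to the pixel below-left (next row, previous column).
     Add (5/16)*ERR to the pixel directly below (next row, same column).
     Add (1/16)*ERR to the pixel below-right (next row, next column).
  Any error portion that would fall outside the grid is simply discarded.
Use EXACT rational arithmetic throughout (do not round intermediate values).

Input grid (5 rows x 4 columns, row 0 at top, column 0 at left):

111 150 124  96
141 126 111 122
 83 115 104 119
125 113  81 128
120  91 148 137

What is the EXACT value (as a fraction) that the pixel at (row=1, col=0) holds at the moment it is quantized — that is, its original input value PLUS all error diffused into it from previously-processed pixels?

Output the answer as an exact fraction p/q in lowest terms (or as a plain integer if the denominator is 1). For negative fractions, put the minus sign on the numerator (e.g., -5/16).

(0,0): OLD=111 → NEW=0, ERR=111
(0,1): OLD=3177/16 → NEW=255, ERR=-903/16
(0,2): OLD=25423/256 → NEW=0, ERR=25423/256
(0,3): OLD=571177/4096 → NEW=255, ERR=-473303/4096
(1,0): OLD=42267/256 → NEW=255, ERR=-23013/256
Target (1,0): original=141, with diffused error = 42267/256

Answer: 42267/256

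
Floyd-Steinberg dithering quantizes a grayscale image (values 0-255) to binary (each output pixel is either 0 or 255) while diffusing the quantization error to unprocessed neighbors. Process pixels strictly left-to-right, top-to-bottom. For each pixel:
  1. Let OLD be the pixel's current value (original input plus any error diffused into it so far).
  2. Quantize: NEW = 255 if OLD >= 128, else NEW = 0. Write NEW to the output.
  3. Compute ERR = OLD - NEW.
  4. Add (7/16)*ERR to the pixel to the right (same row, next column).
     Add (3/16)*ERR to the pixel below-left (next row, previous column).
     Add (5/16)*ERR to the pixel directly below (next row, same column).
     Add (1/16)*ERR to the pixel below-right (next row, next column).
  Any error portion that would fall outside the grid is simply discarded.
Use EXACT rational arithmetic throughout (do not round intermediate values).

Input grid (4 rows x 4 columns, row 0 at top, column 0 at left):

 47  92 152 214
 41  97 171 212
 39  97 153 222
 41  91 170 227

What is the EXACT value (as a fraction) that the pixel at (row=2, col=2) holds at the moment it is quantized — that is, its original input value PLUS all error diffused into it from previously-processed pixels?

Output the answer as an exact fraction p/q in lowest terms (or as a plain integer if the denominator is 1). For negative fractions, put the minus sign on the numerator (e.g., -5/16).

Answer: 472798361/2097152

Derivation:
(0,0): OLD=47 → NEW=0, ERR=47
(0,1): OLD=1801/16 → NEW=0, ERR=1801/16
(0,2): OLD=51519/256 → NEW=255, ERR=-13761/256
(0,3): OLD=780217/4096 → NEW=255, ERR=-264263/4096
(1,0): OLD=19659/256 → NEW=0, ERR=19659/256
(1,1): OLD=324877/2048 → NEW=255, ERR=-197363/2048
(1,2): OLD=7010961/65536 → NEW=0, ERR=7010961/65536
(1,3): OLD=246710983/1048576 → NEW=255, ERR=-20675897/1048576
(2,0): OLD=1472223/32768 → NEW=0, ERR=1472223/32768
(2,1): OLD=116810501/1048576 → NEW=0, ERR=116810501/1048576
(2,2): OLD=472798361/2097152 → NEW=255, ERR=-61975399/2097152
Target (2,2): original=153, with diffused error = 472798361/2097152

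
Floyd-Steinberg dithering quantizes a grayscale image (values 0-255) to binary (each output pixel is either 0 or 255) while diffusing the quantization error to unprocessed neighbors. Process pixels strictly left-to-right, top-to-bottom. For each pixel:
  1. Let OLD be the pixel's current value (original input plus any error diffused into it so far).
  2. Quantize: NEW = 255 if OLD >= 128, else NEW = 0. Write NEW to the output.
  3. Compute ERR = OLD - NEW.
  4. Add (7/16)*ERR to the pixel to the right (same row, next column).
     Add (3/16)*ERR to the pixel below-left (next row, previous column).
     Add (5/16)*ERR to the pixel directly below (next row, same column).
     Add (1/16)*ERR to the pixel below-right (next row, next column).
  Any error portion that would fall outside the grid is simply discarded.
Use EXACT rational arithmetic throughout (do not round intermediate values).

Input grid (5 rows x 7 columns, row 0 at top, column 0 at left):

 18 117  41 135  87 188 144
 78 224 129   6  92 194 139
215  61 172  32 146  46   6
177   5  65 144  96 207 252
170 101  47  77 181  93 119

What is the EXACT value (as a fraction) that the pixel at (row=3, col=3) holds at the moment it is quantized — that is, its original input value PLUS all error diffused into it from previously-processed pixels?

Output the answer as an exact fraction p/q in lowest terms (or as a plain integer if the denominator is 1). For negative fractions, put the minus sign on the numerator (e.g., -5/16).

(0,0): OLD=18 → NEW=0, ERR=18
(0,1): OLD=999/8 → NEW=0, ERR=999/8
(0,2): OLD=12241/128 → NEW=0, ERR=12241/128
(0,3): OLD=362167/2048 → NEW=255, ERR=-160073/2048
(0,4): OLD=1730305/32768 → NEW=0, ERR=1730305/32768
(0,5): OLD=110678279/524288 → NEW=255, ERR=-23015161/524288
(0,6): OLD=1046853425/8388608 → NEW=0, ERR=1046853425/8388608
(1,0): OLD=13701/128 → NEW=0, ERR=13701/128
(1,1): OLD=336803/1024 → NEW=255, ERR=75683/1024
(1,2): OLD=6041439/32768 → NEW=255, ERR=-2314401/32768
(1,3): OLD=-4384077/131072 → NEW=0, ERR=-4384077/131072
(1,4): OLD=677398009/8388608 → NEW=0, ERR=677398009/8388608
(1,5): OLD=16261165385/67108864 → NEW=255, ERR=-851594935/67108864
(1,6): OLD=182217145383/1073741824 → NEW=255, ERR=-91587019737/1073741824
(2,0): OLD=4297649/16384 → NEW=255, ERR=119729/16384
(2,1): OLD=42331307/524288 → NEW=0, ERR=42331307/524288
(2,2): OLD=1540148417/8388608 → NEW=255, ERR=-598946623/8388608
(2,3): OLD=69571833/67108864 → NEW=0, ERR=69571833/67108864
(2,4): OLD=89774898633/536870912 → NEW=255, ERR=-47127183927/536870912
(2,5): OLD=-125688301373/17179869184 → NEW=0, ERR=-125688301373/17179869184
(2,6): OLD=-6775520550267/274877906944 → NEW=0, ERR=-6775520550267/274877906944
(3,0): OLD=1630934177/8388608 → NEW=255, ERR=-508160863/8388608
(3,1): OLD=-617535731/67108864 → NEW=0, ERR=-617535731/67108864
(3,2): OLD=23569863159/536870912 → NEW=0, ERR=23569863159/536870912
(3,3): OLD=306252090257/2147483648 → NEW=255, ERR=-241356239983/2147483648
Target (3,3): original=144, with diffused error = 306252090257/2147483648

Answer: 306252090257/2147483648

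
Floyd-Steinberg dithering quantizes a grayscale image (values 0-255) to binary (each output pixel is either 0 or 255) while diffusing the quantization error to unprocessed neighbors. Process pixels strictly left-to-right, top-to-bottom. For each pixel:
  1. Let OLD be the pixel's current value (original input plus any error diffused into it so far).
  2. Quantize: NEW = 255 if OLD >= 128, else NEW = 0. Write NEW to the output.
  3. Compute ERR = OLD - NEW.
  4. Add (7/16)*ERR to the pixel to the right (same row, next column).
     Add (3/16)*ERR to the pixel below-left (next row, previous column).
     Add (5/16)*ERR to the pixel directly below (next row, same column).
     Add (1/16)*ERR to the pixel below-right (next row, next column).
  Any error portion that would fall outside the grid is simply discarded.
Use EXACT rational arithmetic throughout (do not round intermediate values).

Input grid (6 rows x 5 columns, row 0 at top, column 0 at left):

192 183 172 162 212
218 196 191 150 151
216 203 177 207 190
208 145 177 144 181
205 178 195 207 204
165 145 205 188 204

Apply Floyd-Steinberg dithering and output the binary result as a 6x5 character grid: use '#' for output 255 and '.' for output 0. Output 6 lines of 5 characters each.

(0,0): OLD=192 → NEW=255, ERR=-63
(0,1): OLD=2487/16 → NEW=255, ERR=-1593/16
(0,2): OLD=32881/256 → NEW=255, ERR=-32399/256
(0,3): OLD=436759/4096 → NEW=0, ERR=436759/4096
(0,4): OLD=16950945/65536 → NEW=255, ERR=239265/65536
(1,0): OLD=45989/256 → NEW=255, ERR=-19291/256
(1,1): OLD=213507/2048 → NEW=0, ERR=213507/2048
(1,2): OLD=13817023/65536 → NEW=255, ERR=-2894657/65536
(1,3): OLD=41097043/262144 → NEW=255, ERR=-25749677/262144
(1,4): OLD=485830041/4194304 → NEW=0, ERR=485830041/4194304
(2,0): OLD=6946769/32768 → NEW=255, ERR=-1409071/32768
(2,1): OLD=213672587/1048576 → NEW=255, ERR=-53714293/1048576
(2,2): OLD=2162314081/16777216 → NEW=255, ERR=-2115875999/16777216
(2,3): OLD=37604039059/268435456 → NEW=255, ERR=-30847002221/268435456
(2,4): OLD=729212714565/4294967296 → NEW=255, ERR=-366003945915/4294967296
(3,0): OLD=3103066689/16777216 → NEW=255, ERR=-1175123391/16777216
(3,1): OLD=9665530797/134217728 → NEW=0, ERR=9665530797/134217728
(3,2): OLD=619964696959/4294967296 → NEW=255, ERR=-475251963521/4294967296
(3,3): OLD=307675579271/8589934592 → NEW=0, ERR=307675579271/8589934592
(3,4): OLD=22383036103107/137438953472 → NEW=255, ERR=-12663897032253/137438953472
(4,0): OLD=422225804591/2147483648 → NEW=255, ERR=-125382525649/2147483648
(4,1): OLD=10296608948783/68719476736 → NEW=255, ERR=-7226857618897/68719476736
(4,2): OLD=138129572672929/1099511627776 → NEW=0, ERR=138129572672929/1099511627776
(4,3): OLD=4379803859202607/17592186044416 → NEW=255, ERR=-106203582123473/17592186044416
(4,4): OLD=49202695659814601/281474976710656 → NEW=255, ERR=-22573423401402679/281474976710656
(5,0): OLD=139677641622509/1099511627776 → NEW=0, ERR=139677641622509/1099511627776
(5,1): OLD=1650327361586311/8796093022208 → NEW=255, ERR=-592676359076729/8796093022208
(5,2): OLD=58286580715636543/281474976710656 → NEW=255, ERR=-13489538345580737/281474976710656
(5,3): OLD=177848643839193009/1125899906842624 → NEW=255, ERR=-109255832405676111/1125899906842624
(5,4): OLD=2451880971810636107/18014398509481984 → NEW=255, ERR=-2141790648107269813/18014398509481984
Row 0: ###.#
Row 1: #.##.
Row 2: #####
Row 3: #.#.#
Row 4: ##.##
Row 5: .####

Answer: ###.#
#.##.
#####
#.#.#
##.##
.####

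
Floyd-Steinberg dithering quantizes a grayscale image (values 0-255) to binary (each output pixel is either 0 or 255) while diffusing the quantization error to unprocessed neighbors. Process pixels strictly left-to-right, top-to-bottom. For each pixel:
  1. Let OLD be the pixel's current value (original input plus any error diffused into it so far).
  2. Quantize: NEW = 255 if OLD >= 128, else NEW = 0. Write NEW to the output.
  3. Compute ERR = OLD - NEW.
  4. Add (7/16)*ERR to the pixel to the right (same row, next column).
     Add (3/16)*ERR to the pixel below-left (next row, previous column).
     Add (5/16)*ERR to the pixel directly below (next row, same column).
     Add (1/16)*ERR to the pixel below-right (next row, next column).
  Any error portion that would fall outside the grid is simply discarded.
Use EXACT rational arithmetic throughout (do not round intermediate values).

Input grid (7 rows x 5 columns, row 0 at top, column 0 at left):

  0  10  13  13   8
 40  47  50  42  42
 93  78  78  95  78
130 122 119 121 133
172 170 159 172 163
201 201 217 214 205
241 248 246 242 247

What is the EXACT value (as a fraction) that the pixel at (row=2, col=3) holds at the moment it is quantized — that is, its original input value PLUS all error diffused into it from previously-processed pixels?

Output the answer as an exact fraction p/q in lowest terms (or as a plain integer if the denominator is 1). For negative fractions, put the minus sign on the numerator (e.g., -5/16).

Answer: 1566457665/8388608

Derivation:
(0,0): OLD=0 → NEW=0, ERR=0
(0,1): OLD=10 → NEW=0, ERR=10
(0,2): OLD=139/8 → NEW=0, ERR=139/8
(0,3): OLD=2637/128 → NEW=0, ERR=2637/128
(0,4): OLD=34843/2048 → NEW=0, ERR=34843/2048
(1,0): OLD=335/8 → NEW=0, ERR=335/8
(1,1): OLD=4589/64 → NEW=0, ERR=4589/64
(1,2): OLD=186957/2048 → NEW=0, ERR=186957/2048
(1,3): OLD=759007/8192 → NEW=0, ERR=759007/8192
(1,4): OLD=11683701/131072 → NEW=0, ERR=11683701/131072
(2,0): OLD=122399/1024 → NEW=0, ERR=122399/1024
(2,1): OLD=5650361/32768 → NEW=255, ERR=-2705479/32768
(2,2): OLD=48370323/524288 → NEW=0, ERR=48370323/524288
(2,3): OLD=1566457665/8388608 → NEW=255, ERR=-572637375/8388608
Target (2,3): original=95, with diffused error = 1566457665/8388608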